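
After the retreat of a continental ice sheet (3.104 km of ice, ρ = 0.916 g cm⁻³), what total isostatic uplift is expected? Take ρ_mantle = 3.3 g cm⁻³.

0.862 km

Removing the load lets mantle flow back in; uplift u satisfies ρ_ice t = ρ_m u.
u = t ρ_ice/ρ_m = 3.104 km × 0.916/3.3 = 0.862 km.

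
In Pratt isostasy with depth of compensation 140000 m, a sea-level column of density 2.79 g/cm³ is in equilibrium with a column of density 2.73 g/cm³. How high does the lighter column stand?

3080 m

ρ_ref D = ρ (D + h) → h = D (ρ_ref − ρ)/ρ.
h = 140000 m × (2.79 − 2.73)/2.73 = 3080 m.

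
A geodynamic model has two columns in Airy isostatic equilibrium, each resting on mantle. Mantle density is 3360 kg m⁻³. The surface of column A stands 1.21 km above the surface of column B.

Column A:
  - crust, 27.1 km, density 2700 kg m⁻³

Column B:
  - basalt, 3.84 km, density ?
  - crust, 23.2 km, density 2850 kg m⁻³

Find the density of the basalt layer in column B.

Take the compensation level at the base of the deeper column (depth z_c below the surface of column A) and equate Σ ρ_i t_i down to z_c; mantle fills any gap and the z_c terms cancel.
Column A: 27.1×2700 + (z_c − 27.1)×3360
Column B: 1.21×0 + 3.84×ρ + 23.2×2850 + (z_c − 1.21 − 27.04)×3360
The z_c×3360 term appears on both sides and cancels. Collect the known terms of each column as K = Σ(ρt)_known − 3360 × (depth of known layers): K_A = 73170 − 3360×27.1 = −17886; K_B = 66120 − 3360×(1.21 + 27.04) = −28800.
Balance: K_A = K_B + 3.84×ρ, so ρ = (K_A − K_B)/3.84 = 10914/3.84 = 2840 kg m⁻³.

2840 kg m⁻³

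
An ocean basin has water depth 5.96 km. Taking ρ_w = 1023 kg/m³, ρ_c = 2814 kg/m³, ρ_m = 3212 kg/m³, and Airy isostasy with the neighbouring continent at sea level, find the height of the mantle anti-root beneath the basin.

Balancing pressure at the compensation depth: replacing crust with seawater at the top is compensated by replacing crust with mantle at the base: d (ρ_c − ρ_w) = a (ρ_m − ρ_c).
a = d (ρ_c − ρ_w)/(ρ_m − ρ_c) = 5.96 km × 1791/398 = 26.8 km.

26.8 km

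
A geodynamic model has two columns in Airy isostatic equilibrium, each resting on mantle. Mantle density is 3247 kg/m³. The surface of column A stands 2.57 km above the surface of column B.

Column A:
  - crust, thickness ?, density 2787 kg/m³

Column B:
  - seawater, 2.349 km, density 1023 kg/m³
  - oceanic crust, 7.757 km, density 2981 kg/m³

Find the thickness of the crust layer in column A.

Take the compensation level at the base of the deeper column (depth z_c below the surface of column A) and equate Σ ρ_i t_i down to z_c; mantle fills any gap and the z_c terms cancel.
Column A: x×2787 + (z_c − 0 − x)×3247
Column B: 2.57×0 + 2.349×1023 + 7.757×2981 + (z_c − 2.57 − 10.106)×3247
The z_c×3247 term appears on both sides and cancels. Collect the known terms of each column as K = Σ(ρt)_known − 3247 × (depth of known layers): K_A = 0 − 3247×0 = 0; K_B = 25526.644 − 3247×(2.57 + 10.106) = −15632.328.
Balance: K_A − x×(3247 − 2787) = K_B, so x = (K_A − K_B)/(3247 − 2787) = 15632.3/460 = 34 km.

34 km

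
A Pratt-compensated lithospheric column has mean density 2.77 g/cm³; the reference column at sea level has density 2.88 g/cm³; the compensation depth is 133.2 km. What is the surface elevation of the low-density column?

ρ_ref D = ρ (D + h) → h = D (ρ_ref − ρ)/ρ.
h = 133.2 km × (2.88 − 2.77)/2.77 = 5.29 km.

5.29 km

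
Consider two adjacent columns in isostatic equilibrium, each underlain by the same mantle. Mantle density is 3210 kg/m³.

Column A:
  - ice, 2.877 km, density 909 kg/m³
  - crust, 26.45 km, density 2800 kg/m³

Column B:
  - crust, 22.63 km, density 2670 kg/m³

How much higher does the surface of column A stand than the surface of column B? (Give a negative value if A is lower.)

For any compensation level in the mantle, the mantle terms cancel and isostasy reduces to e = (Σt_A − Σt_B) − (Σ(ρt)_A − Σ(ρt)_B) / ρ_m.
Σt_A = 29.327 km; Σt_B = 22.63 km; Σ(ρt)_A = 76675.193; Σ(ρt)_B = 60422.1 (in km·kg/m³).
e = (29.327 − 22.63) − (76675.193 − 60422.1) / 3210 = 1.63 km.

1.63 km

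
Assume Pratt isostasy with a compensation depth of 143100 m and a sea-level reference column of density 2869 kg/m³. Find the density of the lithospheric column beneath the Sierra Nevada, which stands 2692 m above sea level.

2820 kg/m³

Pratt balance: ρ_ref D = ρ (D + h).
ρ = ρ_ref D/(D + h) = 2869 × 143100 m/(143100 m + 2692 m) = 2820 kg/m³.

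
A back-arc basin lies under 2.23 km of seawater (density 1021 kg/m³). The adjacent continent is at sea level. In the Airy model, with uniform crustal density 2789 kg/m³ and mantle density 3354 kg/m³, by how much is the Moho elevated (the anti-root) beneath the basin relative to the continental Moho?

6.98 km

By Archimedes' principle applied to the lithosphere: replacing crust with seawater at the top is compensated by replacing crust with mantle at the base: d (ρ_c − ρ_w) = a (ρ_m − ρ_c).
a = d (ρ_c − ρ_w)/(ρ_m − ρ_c) = 2.23 km × 1768/565 = 6.98 km.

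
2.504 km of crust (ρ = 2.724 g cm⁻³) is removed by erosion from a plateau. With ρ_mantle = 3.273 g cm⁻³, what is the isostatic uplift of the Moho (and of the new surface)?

Unloading: uplift u = e ρ_c/ρ_m = 2.504 km × 2.724/3.273 = 2.08 km.

2.08 km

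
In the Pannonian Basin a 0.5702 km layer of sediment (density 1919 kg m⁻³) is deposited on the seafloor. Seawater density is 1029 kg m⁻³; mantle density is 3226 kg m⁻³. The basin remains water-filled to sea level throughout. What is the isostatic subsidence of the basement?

Submarine loading: the sediment displaces seawater, and the subsidence is in turn flooded, so s (ρ_m − ρ_w) = t (ρ_sed − ρ_w).
s = 0.5702 km × (1919 − 1029) / (3226 − 1029) = 0.231 km.

0.231 km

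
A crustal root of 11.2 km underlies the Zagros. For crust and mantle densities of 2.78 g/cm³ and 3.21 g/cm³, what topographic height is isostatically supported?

Balancing pressure at the compensation depth: ρ_c h = (ρ_m − ρ_c) r.
h = r (ρ_m − ρ_c) / ρ_c = 11.2 km × (3.21 − 2.78) / 2.78 = 1.73 km.

1.73 km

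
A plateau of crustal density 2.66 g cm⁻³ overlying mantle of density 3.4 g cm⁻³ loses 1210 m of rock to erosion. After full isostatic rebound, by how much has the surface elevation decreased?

263 m

Rebound u = e ρ_c/ρ_m = 1210 m × 2.66/3.4 = 946.6 m.
Net surface drop = e − u = 1210 m − 946.6 m = e (ρ_m − ρ_c)/ρ_m = 263 m.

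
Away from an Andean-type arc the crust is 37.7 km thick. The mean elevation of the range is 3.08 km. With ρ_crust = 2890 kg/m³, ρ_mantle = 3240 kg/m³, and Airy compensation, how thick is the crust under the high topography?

Root depth r = h ρ_c / (ρ_m − ρ_c) = 3.08 km × 2890 / 350 = 25.43 km.
Total thickness = T + h + r = 37.7 km + 3.08 km + 25.43 km = 66.2 km.

66.2 km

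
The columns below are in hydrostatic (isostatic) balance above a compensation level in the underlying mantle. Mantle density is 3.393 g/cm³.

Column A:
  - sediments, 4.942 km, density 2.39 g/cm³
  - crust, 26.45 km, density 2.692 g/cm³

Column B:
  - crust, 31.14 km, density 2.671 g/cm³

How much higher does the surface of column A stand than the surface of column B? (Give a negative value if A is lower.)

0.299 km

For any compensation level in the mantle, the mantle terms cancel and isostasy reduces to e = (Σt_A − Σt_B) − (Σ(ρt)_A − Σ(ρt)_B) / ρ_m.
Σt_A = 31.392 km; Σt_B = 31.14 km; Σ(ρt)_A = 83.01478; Σ(ρt)_B = 83.17494 (in km·g/cm³).
e = (31.392 − 31.14) − (83.01478 − 83.17494) / 3.393 = 0.299 km.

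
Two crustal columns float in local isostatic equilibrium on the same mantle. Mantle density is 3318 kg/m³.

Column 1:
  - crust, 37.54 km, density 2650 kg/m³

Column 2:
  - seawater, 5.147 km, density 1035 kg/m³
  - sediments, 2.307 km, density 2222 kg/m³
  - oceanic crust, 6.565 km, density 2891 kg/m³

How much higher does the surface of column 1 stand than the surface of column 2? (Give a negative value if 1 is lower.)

2.41 km

For any compensation level in the mantle, the mantle terms cancel and isostasy reduces to e = (Σt_1 − Σt_2) − (Σ(ρt)_1 − Σ(ρt)_2) / ρ_m.
Σt_1 = 37.54 km; Σt_2 = 14.019 km; Σ(ρt)_1 = 99481; Σ(ρt)_2 = 29432.714 (in km·kg/m³).
e = (37.54 − 14.019) − (99481 − 29432.714) / 3318 = 2.41 km.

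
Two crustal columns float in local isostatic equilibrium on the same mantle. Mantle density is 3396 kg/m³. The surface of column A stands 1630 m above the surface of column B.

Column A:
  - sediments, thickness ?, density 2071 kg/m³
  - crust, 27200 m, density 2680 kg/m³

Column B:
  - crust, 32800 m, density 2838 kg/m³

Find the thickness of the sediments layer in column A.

Take the compensation level at the base of the deeper column (depth z_c below the surface of column A) and equate Σ ρ_i t_i down to z_c; mantle fills any gap and the z_c terms cancel.
Column A: x×2071 + 27200×2680 + (z_c − 27200 − x)×3396
Column B: 1630×0 + 32800×2838 + (z_c − 1630 − 32800)×3396
The z_c×3396 term appears on both sides and cancels. Collect the known terms of each column as K = Σ(ρt)_known − 3396 × (depth of known layers): K_A = 72896000 − 3396×27200 = −19475200; K_B = 93086400 − 3396×(1630 + 32800) = −23837880.
Balance: K_A − x×(3396 − 2071) = K_B, so x = (K_A − K_B)/(3396 − 2071) = 4362680/1325 = 3290 m.

3290 m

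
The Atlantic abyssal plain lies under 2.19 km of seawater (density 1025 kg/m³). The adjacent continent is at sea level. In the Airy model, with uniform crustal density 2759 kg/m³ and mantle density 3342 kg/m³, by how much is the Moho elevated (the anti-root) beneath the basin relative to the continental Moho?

For local isostatic compensation: replacing crust with seawater at the top is compensated by replacing crust with mantle at the base: d (ρ_c − ρ_w) = a (ρ_m − ρ_c).
a = d (ρ_c − ρ_w)/(ρ_m − ρ_c) = 2.19 km × 1734/583 = 6.51 km.

6.51 km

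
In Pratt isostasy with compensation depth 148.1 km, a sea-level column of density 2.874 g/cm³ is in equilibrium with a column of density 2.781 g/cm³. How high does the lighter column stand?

ρ_ref D = ρ (D + h) → h = D (ρ_ref − ρ)/ρ.
h = 148.1 km × (2.874 − 2.781)/2.781 = 4.95 km.

4.95 km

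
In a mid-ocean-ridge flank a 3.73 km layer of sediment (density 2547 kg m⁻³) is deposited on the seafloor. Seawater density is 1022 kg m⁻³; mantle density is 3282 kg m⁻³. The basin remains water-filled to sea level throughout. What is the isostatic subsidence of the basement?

2.52 km

Submarine loading: the sediment displaces seawater, and the subsidence is in turn flooded, so s (ρ_m − ρ_w) = t (ρ_sed − ρ_w).
s = 3.73 km × (2547 − 1022) / (3282 − 1022) = 2.52 km.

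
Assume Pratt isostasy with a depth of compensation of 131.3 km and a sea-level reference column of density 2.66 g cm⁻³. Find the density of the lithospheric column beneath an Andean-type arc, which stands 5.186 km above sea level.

Pratt balance: ρ_ref D = ρ (D + h).
ρ = ρ_ref D/(D + h) = 2.66 × 131.3 km/(131.3 km + 5.186 km) = 2.56 g cm⁻³.

2.56 g cm⁻³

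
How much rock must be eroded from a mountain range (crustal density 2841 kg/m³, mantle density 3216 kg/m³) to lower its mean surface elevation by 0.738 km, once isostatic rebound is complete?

6.33 km

Net drop Δ = e − u = e − e ρ_c/ρ_m = e (ρ_m − ρ_c)/ρ_m.
e = Δ ρ_m/(ρ_m − ρ_c) = 0.738 km × 3216/375 = 6.33 km.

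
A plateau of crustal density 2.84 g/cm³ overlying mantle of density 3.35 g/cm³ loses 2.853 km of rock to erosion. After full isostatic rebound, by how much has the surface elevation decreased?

Rebound u = e ρ_c/ρ_m = 2.853 km × 2.84/3.35 = 2.419 km.
Net surface drop = e − u = 2.853 km − 2.419 km = e (ρ_m − ρ_c)/ρ_m = 0.434 km.

0.434 km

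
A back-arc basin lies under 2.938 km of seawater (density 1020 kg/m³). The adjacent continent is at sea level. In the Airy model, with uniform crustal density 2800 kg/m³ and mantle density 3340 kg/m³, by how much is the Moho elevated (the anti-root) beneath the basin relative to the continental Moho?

In Airy isostatic equilibrium: replacing crust with seawater at the top is compensated by replacing crust with mantle at the base: d (ρ_c − ρ_w) = a (ρ_m − ρ_c).
a = d (ρ_c − ρ_w)/(ρ_m − ρ_c) = 2.938 km × 1780/540 = 9.68 km.

9.68 km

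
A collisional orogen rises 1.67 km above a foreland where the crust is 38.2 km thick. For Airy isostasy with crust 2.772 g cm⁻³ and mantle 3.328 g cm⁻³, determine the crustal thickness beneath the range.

Root depth r = h ρ_c / (ρ_m − ρ_c) = 1.67 km × 2.772 / 0.556 = 8.326 km.
Total thickness = T + h + r = 38.2 km + 1.67 km + 8.326 km = 48.2 km.

48.2 km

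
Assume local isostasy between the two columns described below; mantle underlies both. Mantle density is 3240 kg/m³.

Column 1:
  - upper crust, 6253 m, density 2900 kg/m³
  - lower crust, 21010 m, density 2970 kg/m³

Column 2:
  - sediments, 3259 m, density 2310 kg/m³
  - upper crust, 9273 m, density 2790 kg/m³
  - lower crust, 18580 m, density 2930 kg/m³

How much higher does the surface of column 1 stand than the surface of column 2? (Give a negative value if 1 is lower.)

For any compensation level in the mantle, the mantle terms cancel and isostasy reduces to e = (Σt_1 − Σt_2) − (Σ(ρt)_1 − Σ(ρt)_2) / ρ_m.
Σt_1 = 27263 m; Σt_2 = 31112 m; Σ(ρt)_1 = 80533400; Σ(ρt)_2 = 87839360 (in m·kg/m³).
e = (27263 − 31112) − (80533400 − 87839360) / 3240 = −1590 m.

−1590 m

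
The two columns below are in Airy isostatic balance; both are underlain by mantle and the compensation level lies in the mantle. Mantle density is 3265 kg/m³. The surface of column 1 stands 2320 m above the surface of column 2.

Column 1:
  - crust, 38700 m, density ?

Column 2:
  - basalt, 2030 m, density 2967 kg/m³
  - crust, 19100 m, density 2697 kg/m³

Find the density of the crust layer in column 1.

2770 kg/m³

Take the compensation level at the base of the deeper column (depth z_c below the surface of column 1) and equate Σ ρ_i t_i down to z_c; mantle fills any gap and the z_c terms cancel.
Column 1: 38700×ρ + (z_c − 38700)×3265
Column 2: 2320×0 + 2030×2967 + 19100×2697 + (z_c − 2320 − 21130)×3265
The z_c×3265 term appears on both sides and cancels. Collect the known terms of each column as K = Σ(ρt)_known − 3265 × (depth of known layers): K_1 = 0 − 3265×38700 = −126355500; K_2 = 57535710 − 3265×(2320 + 21130) = −19028540.
Balance: K_1 + 38700×ρ = K_2, so ρ = (K_2 − K_1)/38700 = 107327000/38700 = 2770 kg/m³.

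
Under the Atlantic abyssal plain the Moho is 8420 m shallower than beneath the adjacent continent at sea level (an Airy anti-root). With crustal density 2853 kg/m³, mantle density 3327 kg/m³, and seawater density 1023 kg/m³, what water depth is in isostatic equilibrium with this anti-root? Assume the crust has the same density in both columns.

2180 m

Replacing a thickness d of crust by seawater at the top must be balanced by replacing crust with mantle at the base: d (ρ_c − ρ_w) = a (ρ_m − ρ_c).
d = a (ρ_m − ρ_c)/(ρ_c − ρ_w) = 8420 m × 474/1830 = 2180 m.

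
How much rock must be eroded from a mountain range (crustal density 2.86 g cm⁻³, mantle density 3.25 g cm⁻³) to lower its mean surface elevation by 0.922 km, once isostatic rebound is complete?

7.68 km

Net drop Δ = e − u = e − e ρ_c/ρ_m = e (ρ_m − ρ_c)/ρ_m.
e = Δ ρ_m/(ρ_m − ρ_c) = 0.922 km × 3.25/0.39 = 7.68 km.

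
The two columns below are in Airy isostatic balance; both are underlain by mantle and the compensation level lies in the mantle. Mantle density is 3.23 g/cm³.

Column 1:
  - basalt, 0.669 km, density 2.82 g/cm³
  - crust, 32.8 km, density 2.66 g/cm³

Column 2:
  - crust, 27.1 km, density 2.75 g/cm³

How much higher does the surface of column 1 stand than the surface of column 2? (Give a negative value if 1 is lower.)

For any compensation level in the mantle, the mantle terms cancel and isostasy reduces to e = (Σt_1 − Σt_2) − (Σ(ρt)_1 − Σ(ρt)_2) / ρ_m.
Σt_1 = 33.469 km; Σt_2 = 27.1 km; Σ(ρt)_1 = 89.13458; Σ(ρt)_2 = 74.525 (in km·g/cm³).
e = (33.469 − 27.1) − (89.13458 − 74.525) / 3.23 = 1.85 km.

1.85 km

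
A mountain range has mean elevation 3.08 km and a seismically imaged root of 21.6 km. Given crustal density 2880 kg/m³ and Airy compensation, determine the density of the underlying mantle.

3290 kg/m³

Airy balance: ρ_c h = (ρ_m − ρ_c) r → ρ_m = ρ_c (1 + h/r).
ρ_m = 2880 × (1 + 3.08 km/21.6 km) = 3290 kg/m³.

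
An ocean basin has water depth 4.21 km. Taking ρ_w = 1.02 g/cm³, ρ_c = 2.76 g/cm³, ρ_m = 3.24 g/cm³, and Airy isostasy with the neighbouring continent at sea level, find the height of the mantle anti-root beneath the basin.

15.3 km

Balancing pressure at the compensation depth: replacing crust with seawater at the top is compensated by replacing crust with mantle at the base: d (ρ_c − ρ_w) = a (ρ_m − ρ_c).
a = d (ρ_c − ρ_w)/(ρ_m − ρ_c) = 4.21 km × 1.74/0.48 = 15.3 km.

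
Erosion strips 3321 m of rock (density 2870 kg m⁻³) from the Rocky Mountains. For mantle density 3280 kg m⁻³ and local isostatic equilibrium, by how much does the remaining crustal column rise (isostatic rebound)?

2910 m

Unloading: uplift u = e ρ_c/ρ_m = 3321 m × 2870/3280 = 2910 m.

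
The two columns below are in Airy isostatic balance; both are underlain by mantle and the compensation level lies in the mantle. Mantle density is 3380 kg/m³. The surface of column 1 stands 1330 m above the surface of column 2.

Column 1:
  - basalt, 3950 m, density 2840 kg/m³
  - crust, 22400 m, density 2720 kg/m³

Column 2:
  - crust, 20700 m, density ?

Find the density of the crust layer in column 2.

2780 kg/m³

Take the compensation level at the base of the deeper column (depth z_c below the surface of column 1) and equate Σ ρ_i t_i down to z_c; mantle fills any gap and the z_c terms cancel.
Column 1: 3950×2840 + 22400×2720 + (z_c − 26350)×3380
Column 2: 1330×0 + 20700×ρ + (z_c − 1330 − 20700)×3380
The z_c×3380 term appears on both sides and cancels. Collect the known terms of each column as K = Σ(ρt)_known − 3380 × (depth of known layers): K_1 = 72146000 − 3380×26350 = −16917000; K_2 = 0 − 3380×(1330 + 20700) = −74461400.
Balance: K_1 = K_2 + 20700×ρ, so ρ = (K_1 − K_2)/20700 = 57544400/20700 = 2780 kg/m³.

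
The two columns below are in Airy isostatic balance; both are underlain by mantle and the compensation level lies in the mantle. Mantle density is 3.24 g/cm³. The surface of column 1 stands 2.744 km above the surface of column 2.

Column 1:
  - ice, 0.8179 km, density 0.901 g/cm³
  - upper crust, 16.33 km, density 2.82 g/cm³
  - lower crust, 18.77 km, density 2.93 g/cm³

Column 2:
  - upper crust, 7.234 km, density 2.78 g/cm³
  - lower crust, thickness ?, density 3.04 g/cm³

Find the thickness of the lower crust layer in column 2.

Take the compensation level at the base of the deeper column (depth z_c below the surface of column 1) and equate Σ ρ_i t_i down to z_c; mantle fills any gap and the z_c terms cancel.
Column 1: 0.8179×0.901 + 16.33×2.82 + 18.77×2.93 + (z_c − 35.9179)×3.24
Column 2: 2.744×0 + 7.234×2.78 + x×3.04 + (z_c − 2.744 − 7.234 − x)×3.24
The z_c×3.24 term appears on both sides and cancels. Collect the known terms of each column as K = Σ(ρt)_known − 3.24 × (depth of known layers): K_1 = 101.783628 − 3.24×35.9179 = −14.5903681; K_2 = 20.11052 − 3.24×(2.744 + 7.234) = −12.2182.
Balance: K_1 = K_2 − x×(3.24 − 3.04), so x = (K_2 − K_1)/(3.24 − 3.04) = 2.37217/0.2 = 11.9 km.

11.9 km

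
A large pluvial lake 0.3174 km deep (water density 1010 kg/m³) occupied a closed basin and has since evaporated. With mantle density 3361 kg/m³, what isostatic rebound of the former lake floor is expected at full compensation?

0.0954 km

u = d ρ_w/ρ_m = 0.3174 km × 1010/3361 = 0.0954 km.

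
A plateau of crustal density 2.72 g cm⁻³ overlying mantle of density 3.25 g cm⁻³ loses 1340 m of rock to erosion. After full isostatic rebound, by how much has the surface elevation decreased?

Rebound u = e ρ_c/ρ_m = 1340 m × 2.72/3.25 = 1121 m.
Net surface drop = e − u = 1340 m − 1121 m = e (ρ_m − ρ_c)/ρ_m = 219 m.

219 m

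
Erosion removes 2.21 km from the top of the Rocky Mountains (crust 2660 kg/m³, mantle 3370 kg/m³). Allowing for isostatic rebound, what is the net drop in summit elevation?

0.466 km

Rebound u = e ρ_c/ρ_m = 2.21 km × 2660/3370 = 1.744 km.
Net surface drop = e − u = 2.21 km − 1.744 km = e (ρ_m − ρ_c)/ρ_m = 0.466 km.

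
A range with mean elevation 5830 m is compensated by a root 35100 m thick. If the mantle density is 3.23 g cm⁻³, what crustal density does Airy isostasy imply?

2.77 g cm⁻³

ρ_c h = (ρ_m − ρ_c) r → ρ_c (h + r) = ρ_m r → ρ_c = ρ_m r / (h + r).
ρ_c = 3.23 × 35100 m / (5830 m + 35100 m) = 2.77 g cm⁻³.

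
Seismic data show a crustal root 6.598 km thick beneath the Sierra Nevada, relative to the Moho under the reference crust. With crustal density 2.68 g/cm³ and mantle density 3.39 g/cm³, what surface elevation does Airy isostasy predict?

1.75 km

Equating mass per unit area of the two columns: ρ_c h = (ρ_m − ρ_c) r.
h = r (ρ_m − ρ_c) / ρ_c = 6.598 km × (3.39 − 2.68) / 2.68 = 1.75 km.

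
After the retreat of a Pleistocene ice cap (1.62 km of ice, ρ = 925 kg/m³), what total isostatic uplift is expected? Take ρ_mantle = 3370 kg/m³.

Removing the load lets mantle flow back in; uplift u satisfies ρ_ice t = ρ_m u.
u = t ρ_ice/ρ_m = 1.62 km × 925/3370 = 0.445 km.

0.445 km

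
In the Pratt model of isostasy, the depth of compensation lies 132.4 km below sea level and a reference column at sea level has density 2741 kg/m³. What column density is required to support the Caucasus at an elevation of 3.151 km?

2680 kg/m³

Pratt balance: ρ_ref D = ρ (D + h).
ρ = ρ_ref D/(D + h) = 2741 × 132.4 km/(132.4 km + 3.151 km) = 2680 kg/m³.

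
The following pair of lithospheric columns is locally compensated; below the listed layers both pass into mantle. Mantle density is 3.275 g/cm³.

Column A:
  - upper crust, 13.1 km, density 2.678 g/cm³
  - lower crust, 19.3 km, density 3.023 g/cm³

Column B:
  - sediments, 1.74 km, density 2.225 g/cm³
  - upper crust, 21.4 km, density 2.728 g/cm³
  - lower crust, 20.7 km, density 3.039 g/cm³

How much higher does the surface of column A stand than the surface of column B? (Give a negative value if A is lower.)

−1.75 km

For any compensation level in the mantle, the mantle terms cancel and isostasy reduces to e = (Σt_A − Σt_B) − (Σ(ρt)_A − Σ(ρt)_B) / ρ_m.
Σt_A = 32.4 km; Σt_B = 43.84 km; Σ(ρt)_A = 93.4257; Σ(ρt)_B = 125.158 (in km·g/cm³).
e = (32.4 − 43.84) − (93.4257 − 125.158) / 3.275 = −1.75 km.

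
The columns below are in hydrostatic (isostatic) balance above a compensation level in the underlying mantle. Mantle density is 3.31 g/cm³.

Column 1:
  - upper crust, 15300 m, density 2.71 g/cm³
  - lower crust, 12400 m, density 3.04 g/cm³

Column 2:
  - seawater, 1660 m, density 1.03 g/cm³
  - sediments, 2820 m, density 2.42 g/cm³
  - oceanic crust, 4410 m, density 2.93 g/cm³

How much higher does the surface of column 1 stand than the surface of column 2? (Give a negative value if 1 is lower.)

1380 m

For any compensation level in the mantle, the mantle terms cancel and isostasy reduces to e = (Σt_1 − Σt_2) − (Σ(ρt)_1 − Σ(ρt)_2) / ρ_m.
Σt_1 = 27700 m; Σt_2 = 8890 m; Σ(ρt)_1 = 79159; Σ(ρt)_2 = 21455.5 (in m·g/cm³).
e = (27700 − 8890) − (79159 − 21455.5) / 3.31 = 1380 m.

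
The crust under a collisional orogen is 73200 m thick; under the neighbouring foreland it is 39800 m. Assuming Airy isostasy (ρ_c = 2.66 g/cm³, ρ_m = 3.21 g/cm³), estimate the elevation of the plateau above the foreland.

5720 m

Excess crust Δ = 73200 m − 39800 m = 33400 m, split between elevation h and root r with h + r = Δ.
Airy balance ρ_c h = (ρ_m − ρ_c) r gives r = h ρ_c/(ρ_m − ρ_c), so h (1 + ρ_c/(ρ_m − ρ_c)) = Δ, i.e. h = Δ (ρ_m − ρ_c)/ρ_m.
h = 33400 m × 0.55/3.21 = 5720 m.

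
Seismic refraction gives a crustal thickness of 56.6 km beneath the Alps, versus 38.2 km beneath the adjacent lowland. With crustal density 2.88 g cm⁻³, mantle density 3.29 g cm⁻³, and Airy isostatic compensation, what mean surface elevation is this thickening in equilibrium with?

Excess crust Δ = 56.6 km − 38.2 km = 18.4 km, split between elevation h and root r with h + r = Δ.
Airy balance ρ_c h = (ρ_m − ρ_c) r gives r = h ρ_c/(ρ_m − ρ_c), so h (1 + ρ_c/(ρ_m − ρ_c)) = Δ, i.e. h = Δ (ρ_m − ρ_c)/ρ_m.
h = 18.4 km × 0.41/3.29 = 2.29 km.

2.29 km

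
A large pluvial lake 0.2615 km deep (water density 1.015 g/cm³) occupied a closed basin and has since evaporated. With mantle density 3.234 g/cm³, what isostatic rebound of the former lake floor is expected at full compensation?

0.0821 km

u = d ρ_w/ρ_m = 0.2615 km × 1.015/3.234 = 0.0821 km.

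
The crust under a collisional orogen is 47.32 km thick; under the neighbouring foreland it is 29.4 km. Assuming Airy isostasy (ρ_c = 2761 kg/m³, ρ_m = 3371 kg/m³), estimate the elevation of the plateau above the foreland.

Excess crust Δ = 47.32 km − 29.4 km = 17.92 km, split between elevation h and root r with h + r = Δ.
Airy balance ρ_c h = (ρ_m − ρ_c) r gives r = h ρ_c/(ρ_m − ρ_c), so h (1 + ρ_c/(ρ_m − ρ_c)) = Δ, i.e. h = Δ (ρ_m − ρ_c)/ρ_m.
h = 17.92 km × 610/3371 = 3.24 km.

3.24 km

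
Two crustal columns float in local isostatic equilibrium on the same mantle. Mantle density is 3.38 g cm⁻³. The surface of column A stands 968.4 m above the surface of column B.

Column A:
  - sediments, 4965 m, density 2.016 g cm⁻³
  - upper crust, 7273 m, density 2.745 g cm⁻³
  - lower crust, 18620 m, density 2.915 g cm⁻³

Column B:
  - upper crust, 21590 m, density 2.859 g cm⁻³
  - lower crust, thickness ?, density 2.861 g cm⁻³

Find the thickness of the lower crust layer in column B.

Take the compensation level at the base of the deeper column (depth z_c below the surface of column A) and equate Σ ρ_i t_i down to z_c; mantle fills any gap and the z_c terms cancel.
Column A: 4965×2.016 + 7273×2.745 + 18620×2.915 + (z_c − 30858)×3.38
Column B: 968.4×0 + 21590×2.859 + x×2.861 + (z_c − 968.4 − 21590 − x)×3.38
The z_c×3.38 term appears on both sides and cancels. Collect the known terms of each column as K = Σ(ρt)_known − 3.38 × (depth of known layers): K_A = 84251.125 − 3.38×30858 = −20048.915; K_B = 61725.81 − 3.38×(968.4 + 21590) = −14521.582.
Balance: K_A = K_B − x×(3.38 − 2.861), so x = (K_B − K_A)/(3.38 − 2.861) = 5527.33/0.519 = 10600 m.

10600 m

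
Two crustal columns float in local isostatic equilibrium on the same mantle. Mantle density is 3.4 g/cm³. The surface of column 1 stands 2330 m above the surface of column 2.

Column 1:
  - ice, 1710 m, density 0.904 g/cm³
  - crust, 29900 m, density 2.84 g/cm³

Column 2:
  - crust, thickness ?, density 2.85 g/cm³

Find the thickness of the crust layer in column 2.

Take the compensation level at the base of the deeper column (depth z_c below the surface of column 1) and equate Σ ρ_i t_i down to z_c; mantle fills any gap and the z_c terms cancel.
Column 1: 1710×0.904 + 29900×2.84 + (z_c − 31610)×3.4
Column 2: 2330×0 + x×2.85 + (z_c − 2330 − 0 − x)×3.4
The z_c×3.4 term appears on both sides and cancels. Collect the known terms of each column as K = Σ(ρt)_known − 3.4 × (depth of known layers): K_1 = 86461.84 − 3.4×31610 = −21012.16; K_2 = 0 − 3.4×(2330 + 0) = −7922.
Balance: K_1 = K_2 − x×(3.4 − 2.85), so x = (K_2 − K_1)/(3.4 − 2.85) = 13090.2/0.55 = 23800 m.

23800 m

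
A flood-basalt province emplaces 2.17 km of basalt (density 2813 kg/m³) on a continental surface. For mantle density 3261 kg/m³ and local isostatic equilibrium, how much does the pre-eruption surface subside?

Subaerial loading: s = t ρ_load / ρ_m.
s = 2.17 km × 2813/3261 = 1.87 km.

1.87 km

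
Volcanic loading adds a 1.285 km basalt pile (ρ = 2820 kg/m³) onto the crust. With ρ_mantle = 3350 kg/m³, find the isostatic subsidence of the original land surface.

Subaerial loading: s = t ρ_load / ρ_m.
s = 1.285 km × 2820/3350 = 1.08 km.

1.08 km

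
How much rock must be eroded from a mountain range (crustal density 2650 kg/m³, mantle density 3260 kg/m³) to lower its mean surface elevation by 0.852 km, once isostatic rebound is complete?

Net drop Δ = e − u = e − e ρ_c/ρ_m = e (ρ_m − ρ_c)/ρ_m.
e = Δ ρ_m/(ρ_m − ρ_c) = 0.852 km × 3260/610 = 4.55 km.

4.55 km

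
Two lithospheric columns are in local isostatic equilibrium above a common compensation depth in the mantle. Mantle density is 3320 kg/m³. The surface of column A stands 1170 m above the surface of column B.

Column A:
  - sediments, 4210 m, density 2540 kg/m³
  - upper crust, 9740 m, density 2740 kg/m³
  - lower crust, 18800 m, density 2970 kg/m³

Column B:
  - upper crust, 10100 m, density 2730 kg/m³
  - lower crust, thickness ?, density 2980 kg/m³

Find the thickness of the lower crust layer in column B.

Take the compensation level at the base of the deeper column (depth z_c below the surface of column A) and equate Σ ρ_i t_i down to z_c; mantle fills any gap and the z_c terms cancel.
Column A: 4210×2540 + 9740×2740 + 18800×2970 + (z_c − 32750)×3320
Column B: 1170×0 + 10100×2730 + x×2980 + (z_c − 1170 − 10100 − x)×3320
The z_c×3320 term appears on both sides and cancels. Collect the known terms of each column as K = Σ(ρt)_known − 3320 × (depth of known layers): K_A = 93217000 − 3320×32750 = −15513000; K_B = 27573000 − 3320×(1170 + 10100) = −9843400.
Balance: K_A = K_B − x×(3320 − 2980), so x = (K_B − K_A)/(3320 − 2980) = 5669600/340 = 16700 m.

16700 m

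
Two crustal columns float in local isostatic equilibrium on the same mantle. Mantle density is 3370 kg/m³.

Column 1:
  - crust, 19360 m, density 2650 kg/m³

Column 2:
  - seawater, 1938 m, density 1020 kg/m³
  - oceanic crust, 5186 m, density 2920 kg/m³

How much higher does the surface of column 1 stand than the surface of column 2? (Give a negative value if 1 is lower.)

2090 m

For any compensation level in the mantle, the mantle terms cancel and isostasy reduces to e = (Σt_1 − Σt_2) − (Σ(ρt)_1 − Σ(ρt)_2) / ρ_m.
Σt_1 = 19360 m; Σt_2 = 7124 m; Σ(ρt)_1 = 51304000; Σ(ρt)_2 = 17119880 (in m·kg/m³).
e = (19360 − 7124) − (51304000 − 17119880) / 3370 = 2090 m.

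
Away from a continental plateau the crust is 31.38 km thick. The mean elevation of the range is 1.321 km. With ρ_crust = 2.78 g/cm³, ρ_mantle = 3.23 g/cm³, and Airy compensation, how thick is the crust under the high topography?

40.9 km

Root depth r = h ρ_c / (ρ_m − ρ_c) = 1.321 km × 2.78 / 0.45 = 8.161 km.
Total thickness = T + h + r = 31.38 km + 1.321 km + 8.161 km = 40.9 km.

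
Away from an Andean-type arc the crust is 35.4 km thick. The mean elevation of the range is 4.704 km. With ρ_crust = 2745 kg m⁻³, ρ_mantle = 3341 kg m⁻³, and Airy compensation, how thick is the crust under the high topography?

61.8 km

Root depth r = h ρ_c / (ρ_m − ρ_c) = 4.704 km × 2745 / 596 = 21.67 km.
Total thickness = T + h + r = 35.4 km + 4.704 km + 21.67 km = 61.8 km.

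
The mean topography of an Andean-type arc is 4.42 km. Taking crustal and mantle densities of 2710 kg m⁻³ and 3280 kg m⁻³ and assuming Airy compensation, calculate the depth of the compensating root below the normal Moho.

For local isostatic compensation: the weight of the topography is balanced by the buoyancy of the root, ρ_c h = (ρ_m − ρ_c) r.
r = h · ρ_c / (ρ_m − ρ_c) = 4.42 km × 2710 / (3280 − 2710) = 21 km.

21 km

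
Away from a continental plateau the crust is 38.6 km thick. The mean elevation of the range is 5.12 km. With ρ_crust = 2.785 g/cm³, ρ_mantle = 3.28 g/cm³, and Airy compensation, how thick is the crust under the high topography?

Root depth r = h ρ_c / (ρ_m − ρ_c) = 5.12 km × 2.785 / 0.495 = 28.81 km.
Total thickness = T + h + r = 38.6 km + 5.12 km + 28.81 km = 72.5 km.

72.5 km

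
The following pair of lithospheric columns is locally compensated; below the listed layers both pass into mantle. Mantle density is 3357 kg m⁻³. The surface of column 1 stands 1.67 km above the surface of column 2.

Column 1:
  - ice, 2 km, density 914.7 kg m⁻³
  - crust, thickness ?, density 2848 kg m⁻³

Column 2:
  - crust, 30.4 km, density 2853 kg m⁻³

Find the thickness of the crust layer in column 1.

31.5 km

Take the compensation level at the base of the deeper column (depth z_c below the surface of column 1) and equate Σ ρ_i t_i down to z_c; mantle fills any gap and the z_c terms cancel.
Column 1: 2×914.7 + x×2848 + (z_c − 2 − x)×3357
Column 2: 1.67×0 + 30.4×2853 + (z_c − 1.67 − 30.4)×3357
The z_c×3357 term appears on both sides and cancels. Collect the known terms of each column as K = Σ(ρt)_known − 3357 × (depth of known layers): K_1 = 1829.4 − 3357×2 = −4884.6; K_2 = 86731.2 − 3357×(1.67 + 30.4) = −20927.79.
Balance: K_1 − x×(3357 − 2848) = K_2, so x = (K_1 − K_2)/(3357 − 2848) = 16043.2/509 = 31.5 km.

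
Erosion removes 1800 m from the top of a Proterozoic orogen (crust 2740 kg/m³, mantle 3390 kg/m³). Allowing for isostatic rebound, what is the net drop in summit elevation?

345 m

Rebound u = e ρ_c/ρ_m = 1800 m × 2740/3390 = 1455 m.
Net surface drop = e − u = 1800 m − 1455 m = e (ρ_m − ρ_c)/ρ_m = 345 m.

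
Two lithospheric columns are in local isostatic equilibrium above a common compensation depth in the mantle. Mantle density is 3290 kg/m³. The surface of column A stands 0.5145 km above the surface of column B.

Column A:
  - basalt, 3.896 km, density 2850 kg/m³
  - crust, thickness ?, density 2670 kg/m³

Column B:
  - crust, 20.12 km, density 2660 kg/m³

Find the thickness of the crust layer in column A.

20.4 km

Take the compensation level at the base of the deeper column (depth z_c below the surface of column A) and equate Σ ρ_i t_i down to z_c; mantle fills any gap and the z_c terms cancel.
Column A: 3.896×2850 + x×2670 + (z_c − 3.896 − x)×3290
Column B: 0.5145×0 + 20.12×2660 + (z_c − 0.5145 − 20.12)×3290
The z_c×3290 term appears on both sides and cancels. Collect the known terms of each column as K = Σ(ρt)_known − 3290 × (depth of known layers): K_A = 11103.6 − 3290×3.896 = −1714.24; K_B = 53519.2 − 3290×(0.5145 + 20.12) = −14368.305.
Balance: K_A − x×(3290 − 2670) = K_B, so x = (K_A − K_B)/(3290 − 2670) = 12654.1/620 = 20.4 km.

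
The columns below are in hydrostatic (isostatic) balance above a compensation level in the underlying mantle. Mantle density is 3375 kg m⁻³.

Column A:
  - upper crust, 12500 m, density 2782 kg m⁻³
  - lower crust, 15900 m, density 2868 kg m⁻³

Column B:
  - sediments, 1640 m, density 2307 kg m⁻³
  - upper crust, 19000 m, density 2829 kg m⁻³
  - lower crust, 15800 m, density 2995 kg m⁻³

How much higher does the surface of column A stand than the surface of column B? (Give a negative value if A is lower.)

For any compensation level in the mantle, the mantle terms cancel and isostasy reduces to e = (Σt_A − Σt_B) − (Σ(ρt)_A − Σ(ρt)_B) / ρ_m.
Σt_A = 28400 m; Σt_B = 36440 m; Σ(ρt)_A = 80376200; Σ(ρt)_B = 104855480 (in m·kg m⁻³).
e = (28400 − 36440) − (80376200 − 104855480) / 3375 = −787 m.

−787 m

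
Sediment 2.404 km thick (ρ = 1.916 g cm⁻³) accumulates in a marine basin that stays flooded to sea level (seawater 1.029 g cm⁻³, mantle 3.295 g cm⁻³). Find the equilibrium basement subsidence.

0.941 km

Submarine loading: the sediment displaces seawater, and the subsidence is in turn flooded, so s (ρ_m − ρ_w) = t (ρ_sed − ρ_w).
s = 2.404 km × (1.916 − 1.029) / (3.295 − 1.029) = 0.941 km.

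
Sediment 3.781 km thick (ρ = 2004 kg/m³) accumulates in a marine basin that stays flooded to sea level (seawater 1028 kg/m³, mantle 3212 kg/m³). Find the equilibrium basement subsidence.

1.69 km

Submarine loading: the sediment displaces seawater, and the subsidence is in turn flooded, so s (ρ_m − ρ_w) = t (ρ_sed − ρ_w).
s = 3.781 km × (2004 − 1028) / (3212 − 1028) = 1.69 km.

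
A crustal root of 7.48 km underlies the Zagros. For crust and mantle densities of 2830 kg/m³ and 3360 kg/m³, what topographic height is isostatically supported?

Balancing pressure at the compensation depth: ρ_c h = (ρ_m − ρ_c) r.
h = r (ρ_m − ρ_c) / ρ_c = 7.48 km × (3360 − 2830) / 2830 = 1.4 km.

1.4 km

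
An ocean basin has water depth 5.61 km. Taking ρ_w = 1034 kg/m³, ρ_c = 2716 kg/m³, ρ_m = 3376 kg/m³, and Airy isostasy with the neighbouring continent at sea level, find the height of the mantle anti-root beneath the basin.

14.3 km

By Archimedes' principle applied to the lithosphere: replacing crust with seawater at the top is compensated by replacing crust with mantle at the base: d (ρ_c − ρ_w) = a (ρ_m − ρ_c).
a = d (ρ_c − ρ_w)/(ρ_m − ρ_c) = 5.61 km × 1682/660 = 14.3 km.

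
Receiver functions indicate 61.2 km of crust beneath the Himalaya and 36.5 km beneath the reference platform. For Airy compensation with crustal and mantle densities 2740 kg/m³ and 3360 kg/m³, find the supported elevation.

4.56 km

Excess crust Δ = 61.2 km − 36.5 km = 24.7 km, split between elevation h and root r with h + r = Δ.
Airy balance ρ_c h = (ρ_m − ρ_c) r gives r = h ρ_c/(ρ_m − ρ_c), so h (1 + ρ_c/(ρ_m − ρ_c)) = Δ, i.e. h = Δ (ρ_m − ρ_c)/ρ_m.
h = 24.7 km × 620/3360 = 4.56 km.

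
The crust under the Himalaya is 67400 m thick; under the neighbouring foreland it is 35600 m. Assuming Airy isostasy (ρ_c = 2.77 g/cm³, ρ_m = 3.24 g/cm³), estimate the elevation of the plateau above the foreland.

Excess crust Δ = 67400 m − 35600 m = 31800 m, split between elevation h and root r with h + r = Δ.
Airy balance ρ_c h = (ρ_m − ρ_c) r gives r = h ρ_c/(ρ_m − ρ_c), so h (1 + ρ_c/(ρ_m − ρ_c)) = Δ, i.e. h = Δ (ρ_m − ρ_c)/ρ_m.
h = 31800 m × 0.47/3.24 = 4610 m.

4610 m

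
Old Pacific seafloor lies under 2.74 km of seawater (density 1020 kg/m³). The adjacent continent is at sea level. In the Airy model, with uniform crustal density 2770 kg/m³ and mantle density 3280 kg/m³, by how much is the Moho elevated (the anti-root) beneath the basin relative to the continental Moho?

9.4 km

Equating mass per unit area of the two columns: replacing crust with seawater at the top is compensated by replacing crust with mantle at the base: d (ρ_c − ρ_w) = a (ρ_m − ρ_c).
a = d (ρ_c − ρ_w)/(ρ_m − ρ_c) = 2.74 km × 1750/510 = 9.4 km.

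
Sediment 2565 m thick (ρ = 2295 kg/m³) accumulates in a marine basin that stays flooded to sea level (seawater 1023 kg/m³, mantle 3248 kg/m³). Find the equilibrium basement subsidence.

Submarine loading: the sediment displaces seawater, and the subsidence is in turn flooded, so s (ρ_m − ρ_w) = t (ρ_sed − ρ_w).
s = 2565 m × (2295 − 1023) / (3248 − 1023) = 1470 m.

1470 m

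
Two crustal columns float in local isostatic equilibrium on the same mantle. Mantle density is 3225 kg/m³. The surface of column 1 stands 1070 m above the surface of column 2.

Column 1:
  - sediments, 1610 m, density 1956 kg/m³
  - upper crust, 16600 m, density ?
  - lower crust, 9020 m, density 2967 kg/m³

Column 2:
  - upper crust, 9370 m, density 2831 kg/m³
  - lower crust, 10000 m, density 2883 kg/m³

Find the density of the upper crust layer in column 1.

Take the compensation level at the base of the deeper column (depth z_c below the surface of column 1) and equate Σ ρ_i t_i down to z_c; mantle fills any gap and the z_c terms cancel.
Column 1: 1610×1956 + 16600×ρ + 9020×2967 + (z_c − 27230)×3225
Column 2: 1070×0 + 9370×2831 + 10000×2883 + (z_c − 1070 − 19370)×3225
The z_c×3225 term appears on both sides and cancels. Collect the known terms of each column as K = Σ(ρt)_known − 3225 × (depth of known layers): K_1 = 29911500 − 3225×27230 = −57905250; K_2 = 55356470 − 3225×(1070 + 19370) = −10562530.
Balance: K_1 + 16600×ρ = K_2, so ρ = (K_2 − K_1)/16600 = 47342700/16600 = 2850 kg/m³.

2850 kg/m³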